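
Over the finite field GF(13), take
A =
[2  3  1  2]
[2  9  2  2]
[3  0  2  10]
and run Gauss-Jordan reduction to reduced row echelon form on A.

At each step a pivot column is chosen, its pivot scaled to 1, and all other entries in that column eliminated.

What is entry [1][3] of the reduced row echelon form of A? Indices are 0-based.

M[1][3] = 6

pivot(0,0)=2: scale R0 → (1, 8, 7, 1)
  clear (1,0): R1 −= (2)R0 → (0, 6, 1, 0)
  clear (2,0): R2 −= (3)R0 → (0, 2, 7, 7)
pivot(1,1)=6: scale R1 → (0, 1, 11, 0)
  clear (0,1): R0 −= (8)R1 → (1, 0, 10, 1)
  clear (2,1): R2 −= (2)R1 → (0, 0, 11, 7)
pivot(2,2)=11: scale R2 → (0, 0, 1, 3)
  clear (0,2): R0 −= (10)R2 → (1, 0, 0, 10)
  clear (1,2): R1 −= (11)R2 → (0, 1, 0, 6)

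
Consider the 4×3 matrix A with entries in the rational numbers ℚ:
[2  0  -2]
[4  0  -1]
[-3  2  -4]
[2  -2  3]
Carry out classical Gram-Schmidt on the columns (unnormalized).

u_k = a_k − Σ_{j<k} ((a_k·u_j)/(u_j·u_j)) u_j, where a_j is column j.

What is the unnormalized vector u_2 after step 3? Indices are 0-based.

u_2 = (-52/41, 19/41, -28/41, -28/41)

Step 1: u_0 = a_0 = (2, 4, -3, 2).
Step 2: u_1 = a_1 − (-10/33)·u_0 = (20/33, 40/33, 12/11, -46/33).
Step 3: u_2 = a_2 − (10/33)·u_0 − (-181/82)·u_1 = (-52/41, 19/41, -28/41, -28/41).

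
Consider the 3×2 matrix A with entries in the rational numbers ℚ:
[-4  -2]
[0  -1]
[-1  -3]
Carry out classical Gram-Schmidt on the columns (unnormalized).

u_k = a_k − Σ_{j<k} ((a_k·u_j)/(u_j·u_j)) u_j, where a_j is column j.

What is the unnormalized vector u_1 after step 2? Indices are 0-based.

u_1 = (10/17, -1, -40/17)

Step 1: u_0 = a_0 = (-4, 0, -1).
Step 2: u_1 = a_1 − (11/17)·u_0 = (10/17, -1, -40/17).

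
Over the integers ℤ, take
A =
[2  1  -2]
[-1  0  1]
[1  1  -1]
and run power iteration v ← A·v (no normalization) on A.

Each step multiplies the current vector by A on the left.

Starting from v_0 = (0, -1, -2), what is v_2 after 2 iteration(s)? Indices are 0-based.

v_0 = (0, -1, -2).
v_1 = A·v_0 = (3, -2, 1).
v_2 = A·v_1 = (2, -2, 0).

v_2 = (2, -2, 0)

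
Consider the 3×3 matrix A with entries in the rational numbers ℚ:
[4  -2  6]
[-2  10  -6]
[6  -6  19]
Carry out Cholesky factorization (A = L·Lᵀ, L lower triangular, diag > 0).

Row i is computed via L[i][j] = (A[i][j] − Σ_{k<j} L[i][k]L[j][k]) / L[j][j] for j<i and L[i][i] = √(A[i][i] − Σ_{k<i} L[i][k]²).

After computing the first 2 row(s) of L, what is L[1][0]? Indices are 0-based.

Step 1: L[0][0] = √(4) = 2.
  L[1][0] = (-2) / L[0][0] = -1.
Step 2: L[1][1] = √(9) = 3.

L[1][0] = -1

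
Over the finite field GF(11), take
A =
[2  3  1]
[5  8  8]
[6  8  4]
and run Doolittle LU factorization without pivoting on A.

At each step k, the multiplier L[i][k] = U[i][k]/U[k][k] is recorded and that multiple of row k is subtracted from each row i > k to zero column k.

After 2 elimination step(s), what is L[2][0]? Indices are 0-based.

[col 0] pivot 2
  R1 -= 8*R0 → (0, 6, 0)  (L[1][0] := 8)
  R2 -= 3*R0 → (0, 10, 1)  (L[2][0] := 3)
[col 1] pivot 6
  R2 -= 9*R1 → (0, 0, 1)  (L[2][1] := 9)

L[2][0] = 3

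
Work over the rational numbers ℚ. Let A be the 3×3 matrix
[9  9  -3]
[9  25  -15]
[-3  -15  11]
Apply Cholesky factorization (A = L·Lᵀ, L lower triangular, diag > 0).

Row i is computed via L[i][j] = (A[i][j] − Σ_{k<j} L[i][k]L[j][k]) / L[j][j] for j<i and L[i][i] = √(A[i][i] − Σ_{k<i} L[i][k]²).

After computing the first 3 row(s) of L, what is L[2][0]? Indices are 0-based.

L[2][0] = -1

Step 1: L[0][0] = √(9) = 3.
  L[1][0] = (9) / L[0][0] = 3.
Step 2: L[1][1] = √(16) = 4.
  L[2][0] = (-3) / L[0][0] = -1.
  L[2][1] = (-12) / L[1][1] = -3.
Step 3: L[2][2] = √(1) = 1.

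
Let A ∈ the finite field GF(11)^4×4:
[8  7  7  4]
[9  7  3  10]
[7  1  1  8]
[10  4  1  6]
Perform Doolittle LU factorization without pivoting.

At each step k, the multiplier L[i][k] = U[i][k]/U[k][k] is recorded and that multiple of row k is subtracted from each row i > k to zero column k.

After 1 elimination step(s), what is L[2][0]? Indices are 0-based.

Step 1: pivot at (0,0) is 8.
  row1 ← row1 − (8)·row0  ⇒  L[1][0]=8, U row1=(0, 6, 2, 0)
  row2 ← row2 − (5)·row0  ⇒  L[2][0]=5, U row2=(0, 10, 10, 10)
  row3 ← row3 − (4)·row0  ⇒  L[3][0]=4, U row3=(0, 9, 6, 1)

L[2][0] = 5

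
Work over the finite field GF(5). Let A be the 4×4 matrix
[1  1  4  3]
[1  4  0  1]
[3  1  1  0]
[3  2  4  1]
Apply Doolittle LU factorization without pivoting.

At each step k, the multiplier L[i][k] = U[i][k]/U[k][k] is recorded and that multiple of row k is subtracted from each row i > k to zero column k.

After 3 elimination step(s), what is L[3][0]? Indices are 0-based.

L[3][0] = 3

k=0: U[0][0]=1
  eliminate (1,0): mult=1, new row 1: (0, 3, 1, 3); set L[1][0]=1
  eliminate (2,0): mult=3, new row 2: (0, 3, 4, 1); set L[2][0]=3
  eliminate (3,0): mult=3, new row 3: (0, 4, 2, 2); set L[3][0]=3
k=1: U[1][1]=3
  eliminate (2,1): mult=1, new row 2: (0, 0, 3, 3); set L[2][1]=1
  eliminate (3,1): mult=3, new row 3: (0, 0, 4, 3); set L[3][1]=3
k=2: U[2][2]=3
  eliminate (3,2): mult=3, new row 3: (0, 0, 0, 4); set L[3][2]=3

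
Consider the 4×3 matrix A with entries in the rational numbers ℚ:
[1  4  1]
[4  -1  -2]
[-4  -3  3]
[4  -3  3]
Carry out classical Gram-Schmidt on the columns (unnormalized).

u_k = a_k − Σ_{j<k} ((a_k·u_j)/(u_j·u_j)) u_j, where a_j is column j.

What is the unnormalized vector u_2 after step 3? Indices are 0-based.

Step 1: u_0 = a_0 = (1, 4, -4, 4).
Step 2: u_1 = a_1 − (0)·u_0 = (4, -1, -3, -3).
Step 3: u_2 = a_2 − (-1/7)·u_0 − (-12/35)·u_1 = (88/35, -62/35, 7/5, 89/35).

u_2 = (88/35, -62/35, 7/5, 89/35)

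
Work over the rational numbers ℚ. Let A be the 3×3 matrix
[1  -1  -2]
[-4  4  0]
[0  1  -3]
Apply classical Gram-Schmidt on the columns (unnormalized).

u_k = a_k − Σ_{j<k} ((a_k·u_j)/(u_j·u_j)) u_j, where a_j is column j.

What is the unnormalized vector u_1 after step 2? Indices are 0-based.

Step 1: u_0 = a_0 = (1, -4, 0).
Step 2: u_1 = a_1 − (-1)·u_0 = (0, 0, 1).

u_1 = (0, 0, 1)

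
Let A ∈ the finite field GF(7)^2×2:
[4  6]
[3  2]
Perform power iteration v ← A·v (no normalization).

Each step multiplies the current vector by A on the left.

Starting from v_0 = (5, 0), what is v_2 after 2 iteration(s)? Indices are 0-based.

v_2 = (2, 6)

v_0 = (5, 0).
v_1 = A·v_0 = (6, 1).
v_2 = A·v_1 = (2, 6).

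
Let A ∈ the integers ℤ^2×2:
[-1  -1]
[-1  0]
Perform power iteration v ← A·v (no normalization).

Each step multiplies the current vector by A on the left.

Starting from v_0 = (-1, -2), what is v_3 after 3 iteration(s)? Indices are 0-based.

v_3 = (7, 4)

v_0 = (-1, -2).
v_1 = A·v_0 = (3, 1).
v_2 = A·v_1 = (-4, -3).
v_3 = A·v_2 = (7, 4).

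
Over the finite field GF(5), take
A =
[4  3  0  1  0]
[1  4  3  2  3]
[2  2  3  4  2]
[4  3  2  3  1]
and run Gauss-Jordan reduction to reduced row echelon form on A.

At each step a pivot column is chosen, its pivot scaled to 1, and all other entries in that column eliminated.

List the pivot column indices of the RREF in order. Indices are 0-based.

[1] R0 /= 4  ⇒  (1, 2, 0, 4, 0)
     R1 -= 1·R0  ⇒  (0, 2, 3, 3, 3)
     R2 -= 2·R0  ⇒  (0, 3, 3, 1, 2)
     R3 -= 4·R0  ⇒  (0, 0, 2, 2, 1)
[2] R1 /= 2  ⇒  (0, 1, 4, 4, 4)
     R0 -= 2·R1  ⇒  (1, 0, 2, 1, 2)
     R2 -= 3·R1  ⇒  (0, 0, 1, 4, 0)
[3] R2 /= 1  ⇒  (0, 0, 1, 4, 0)
     R0 -= 2·R2  ⇒  (1, 0, 0, 3, 2)
     R1 -= 4·R2  ⇒  (0, 1, 0, 3, 4)
     R3 -= 2·R2  ⇒  (0, 0, 0, 4, 1)
[4] R3 /= 4  ⇒  (0, 0, 0, 1, 4)
     R0 -= 3·R3  ⇒  (1, 0, 0, 0, 0)
     R1 -= 3·R3  ⇒  (0, 1, 0, 0, 2)
     R2 -= 4·R3  ⇒  (0, 0, 1, 0, 4)

pivot columns: 0, 1, 2, 3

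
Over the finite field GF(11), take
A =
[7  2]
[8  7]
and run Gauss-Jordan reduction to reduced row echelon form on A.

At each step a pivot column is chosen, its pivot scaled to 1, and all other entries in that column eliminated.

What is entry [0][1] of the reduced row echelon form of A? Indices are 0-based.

[1] R0 /= 7  ⇒  (1, 5)
     R1 -= 8·R0  ⇒  (0, 0)
column 1 empty below row 1

M[0][1] = 5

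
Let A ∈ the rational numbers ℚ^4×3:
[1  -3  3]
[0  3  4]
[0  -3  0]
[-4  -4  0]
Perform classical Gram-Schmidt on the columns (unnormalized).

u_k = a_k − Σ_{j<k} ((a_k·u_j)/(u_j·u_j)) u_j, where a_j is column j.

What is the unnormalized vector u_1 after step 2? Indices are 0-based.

u_1 = (-64/17, 3, -3, -16/17)

Step 1: u_0 = a_0 = (1, 0, 0, -4).
Step 2: u_1 = a_1 − (13/17)·u_0 = (-64/17, 3, -3, -16/17).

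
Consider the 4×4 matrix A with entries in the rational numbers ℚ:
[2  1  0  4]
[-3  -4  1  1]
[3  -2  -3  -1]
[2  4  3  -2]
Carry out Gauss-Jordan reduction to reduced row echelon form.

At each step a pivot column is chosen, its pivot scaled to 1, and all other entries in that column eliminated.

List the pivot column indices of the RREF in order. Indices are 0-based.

pivot columns: 0, 1, 2, 3

pivot(0,0)=2: scale R0 → (1, 1/2, 0, 2)
  clear (1,0): R1 −= (-3)R0 → (0, -5/2, 1, 7)
  clear (2,0): R2 −= (3)R0 → (0, -7/2, -3, -7)
  clear (3,0): R3 −= (2)R0 → (0, 3, 3, -6)
pivot(1,1)=-5/2: scale R1 → (0, 1, -2/5, -14/5)
  clear (0,1): R0 −= (1/2)R1 → (1, 0, 1/5, 17/5)
  clear (2,1): R2 −= (-7/2)R1 → (0, 0, -22/5, -84/5)
  clear (3,1): R3 −= (3)R1 → (0, 0, 21/5, 12/5)
pivot(2,2)=-22/5: scale R2 → (0, 0, 1, 42/11)
  clear (0,2): R0 −= (1/5)R2 → (1, 0, 0, 29/11)
  clear (1,2): R1 −= (-2/5)R2 → (0, 1, 0, -14/11)
  clear (3,2): R3 −= (21/5)R2 → (0, 0, 0, -150/11)
pivot(3,3)=-150/11: scale R3 → (0, 0, 0, 1)
  clear (0,3): R0 −= (29/11)R3 → (1, 0, 0, 0)
  clear (1,3): R1 −= (-14/11)R3 → (0, 1, 0, 0)
  clear (2,3): R2 −= (42/11)R3 → (0, 0, 1, 0)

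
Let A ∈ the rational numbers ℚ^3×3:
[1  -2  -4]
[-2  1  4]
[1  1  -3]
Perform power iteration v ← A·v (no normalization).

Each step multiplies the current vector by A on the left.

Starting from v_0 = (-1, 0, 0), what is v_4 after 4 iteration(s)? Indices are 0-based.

v_4 = (-1, 0, 40)

v_0 = (-1, 0, 0).
v_1 = A·v_0 = (-1, 2, -1).
v_2 = A·v_1 = (-1, 0, 4).
v_3 = A·v_2 = (-17, 18, -13).
v_4 = A·v_3 = (-1, 0, 40).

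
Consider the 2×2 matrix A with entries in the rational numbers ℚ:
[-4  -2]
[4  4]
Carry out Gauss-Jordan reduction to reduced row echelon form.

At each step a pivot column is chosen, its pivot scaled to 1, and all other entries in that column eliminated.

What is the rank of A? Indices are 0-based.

rank = 2

[1] R0 /= -4  ⇒  (1, 1/2)
     R1 -= 4·R0  ⇒  (0, 2)
[2] R1 /= 2  ⇒  (0, 1)
     R0 -= 1/2·R1  ⇒  (1, 0)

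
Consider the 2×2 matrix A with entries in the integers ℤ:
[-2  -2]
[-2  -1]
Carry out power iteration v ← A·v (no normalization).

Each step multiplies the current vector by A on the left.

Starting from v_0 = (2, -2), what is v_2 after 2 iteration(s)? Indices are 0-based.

v_2 = (4, 2)

v_0 = (2, -2).
v_1 = A·v_0 = (0, -2).
v_2 = A·v_1 = (4, 2).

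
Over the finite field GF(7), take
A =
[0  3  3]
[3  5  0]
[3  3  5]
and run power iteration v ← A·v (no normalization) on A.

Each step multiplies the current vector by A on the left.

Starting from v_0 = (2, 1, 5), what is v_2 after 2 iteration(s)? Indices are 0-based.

v_0 = (2, 1, 5).
v_1 = A·v_0 = (4, 4, 6).
v_2 = A·v_1 = (2, 4, 5).

v_2 = (2, 4, 5)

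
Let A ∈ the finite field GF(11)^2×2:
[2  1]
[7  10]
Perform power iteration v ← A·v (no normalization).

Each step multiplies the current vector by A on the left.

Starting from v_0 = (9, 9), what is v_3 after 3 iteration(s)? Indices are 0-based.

v_3 = (10, 5)

v_0 = (9, 9).
v_1 = A·v_0 = (5, 10).
v_2 = A·v_1 = (9, 3).
v_3 = A·v_2 = (10, 5).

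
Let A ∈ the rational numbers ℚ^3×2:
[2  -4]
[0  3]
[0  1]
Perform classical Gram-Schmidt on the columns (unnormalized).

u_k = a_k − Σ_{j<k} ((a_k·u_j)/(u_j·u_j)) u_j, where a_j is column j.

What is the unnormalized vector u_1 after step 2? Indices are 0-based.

Step 1: u_0 = a_0 = (2, 0, 0).
Step 2: u_1 = a_1 − (-2)·u_0 = (0, 3, 1).

u_1 = (0, 3, 1)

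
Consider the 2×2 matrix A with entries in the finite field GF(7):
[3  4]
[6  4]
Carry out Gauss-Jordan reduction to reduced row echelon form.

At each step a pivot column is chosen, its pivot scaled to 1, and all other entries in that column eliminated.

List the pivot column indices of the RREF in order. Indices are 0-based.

pivot columns: 0, 1

[1] R0 /= 3  ⇒  (1, 6)
     R1 -= 6·R0  ⇒  (0, 3)
[2] R1 /= 3  ⇒  (0, 1)
     R0 -= 6·R1  ⇒  (1, 0)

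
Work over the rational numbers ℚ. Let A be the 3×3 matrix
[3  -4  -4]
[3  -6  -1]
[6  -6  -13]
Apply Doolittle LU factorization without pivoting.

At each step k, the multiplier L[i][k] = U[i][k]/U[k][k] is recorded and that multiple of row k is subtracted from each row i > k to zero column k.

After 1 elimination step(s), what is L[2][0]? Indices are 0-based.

L[2][0] = 2

Step 1: pivot at (0,0) is 3.
  row1 ← row1 − (1)·row0  ⇒  L[1][0]=1, U row1=(0, -2, 3)
  row2 ← row2 − (2)·row0  ⇒  L[2][0]=2, U row2=(0, 2, -5)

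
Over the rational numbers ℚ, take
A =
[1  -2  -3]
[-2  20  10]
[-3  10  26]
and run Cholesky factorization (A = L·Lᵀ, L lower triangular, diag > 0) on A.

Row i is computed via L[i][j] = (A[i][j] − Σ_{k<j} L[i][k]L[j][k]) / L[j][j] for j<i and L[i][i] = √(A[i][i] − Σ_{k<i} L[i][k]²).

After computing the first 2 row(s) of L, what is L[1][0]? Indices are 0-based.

L[1][0] = -2

Step 1: L[0][0] = √(1) = 1.
  L[1][0] = (-2) / L[0][0] = -2.
Step 2: L[1][1] = √(16) = 4.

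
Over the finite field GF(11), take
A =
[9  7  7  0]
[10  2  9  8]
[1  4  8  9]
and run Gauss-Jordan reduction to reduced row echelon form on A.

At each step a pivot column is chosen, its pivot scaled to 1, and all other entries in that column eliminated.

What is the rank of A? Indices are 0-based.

rank = 3

pivot(0,0)=9: scale R0 → (1, 2, 2, 0)
  clear (1,0): R1 −= (10)R0 → (0, 4, 0, 8)
  clear (2,0): R2 −= (1)R0 → (0, 2, 6, 9)
pivot(1,1)=4: scale R1 → (0, 1, 0, 2)
  clear (0,1): R0 −= (2)R1 → (1, 0, 2, 7)
  clear (2,1): R2 −= (2)R1 → (0, 0, 6, 5)
pivot(2,2)=6: scale R2 → (0, 0, 1, 10)
  clear (0,2): R0 −= (2)R2 → (1, 0, 0, 9)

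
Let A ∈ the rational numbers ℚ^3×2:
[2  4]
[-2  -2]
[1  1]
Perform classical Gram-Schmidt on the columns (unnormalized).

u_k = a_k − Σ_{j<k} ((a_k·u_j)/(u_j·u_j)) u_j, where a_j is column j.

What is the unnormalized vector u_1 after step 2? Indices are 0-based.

u_1 = (10/9, 8/9, -4/9)

Step 1: u_0 = a_0 = (2, -2, 1).
Step 2: u_1 = a_1 − (13/9)·u_0 = (10/9, 8/9, -4/9).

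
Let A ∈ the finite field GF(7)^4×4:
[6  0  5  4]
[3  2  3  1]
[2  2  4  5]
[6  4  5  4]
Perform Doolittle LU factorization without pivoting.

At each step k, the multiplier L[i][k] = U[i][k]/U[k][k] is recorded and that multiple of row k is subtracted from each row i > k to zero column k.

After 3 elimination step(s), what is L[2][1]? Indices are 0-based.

k=0: U[0][0]=6
  eliminate (1,0): mult=4, new row 1: (0, 2, 4, 6); set L[1][0]=4
  eliminate (2,0): mult=5, new row 2: (0, 2, 0, 6); set L[2][0]=5
  eliminate (3,0): mult=1, new row 3: (0, 4, 0, 0); set L[3][0]=1
k=1: U[1][1]=2
  eliminate (2,1): mult=1, new row 2: (0, 0, 3, 0); set L[2][1]=1
  eliminate (3,1): mult=2, new row 3: (0, 0, 6, 2); set L[3][1]=2
k=2: U[2][2]=3
  eliminate (3,2): mult=2, new row 3: (0, 0, 0, 2); set L[3][2]=2

L[2][1] = 1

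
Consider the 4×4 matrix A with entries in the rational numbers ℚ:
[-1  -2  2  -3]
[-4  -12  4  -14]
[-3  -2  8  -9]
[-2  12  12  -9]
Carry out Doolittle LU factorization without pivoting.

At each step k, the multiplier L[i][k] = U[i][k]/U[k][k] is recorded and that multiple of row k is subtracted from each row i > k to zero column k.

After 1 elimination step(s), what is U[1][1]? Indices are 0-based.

k=0: U[0][0]=-1
  eliminate (1,0): mult=4, new row 1: (0, -4, -4, -2); set L[1][0]=4
  eliminate (2,0): mult=3, new row 2: (0, 4, 2, 0); set L[2][0]=3
  eliminate (3,0): mult=2, new row 3: (0, 16, 8, -3); set L[3][0]=2

U[1][1] = -4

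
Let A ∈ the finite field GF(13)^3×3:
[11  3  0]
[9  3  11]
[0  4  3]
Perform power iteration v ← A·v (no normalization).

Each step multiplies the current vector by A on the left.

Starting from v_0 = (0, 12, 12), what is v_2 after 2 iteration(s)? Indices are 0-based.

v_2 = (3, 10, 1)

v_0 = (0, 12, 12).
v_1 = A·v_0 = (10, 12, 6).
v_2 = A·v_1 = (3, 10, 1).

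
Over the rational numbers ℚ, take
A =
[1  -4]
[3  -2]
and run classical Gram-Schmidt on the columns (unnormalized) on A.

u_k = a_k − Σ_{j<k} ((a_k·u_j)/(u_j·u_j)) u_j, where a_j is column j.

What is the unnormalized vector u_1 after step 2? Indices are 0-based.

u_1 = (-3, 1)

Step 1: u_0 = a_0 = (1, 3).
Step 2: u_1 = a_1 − (-1)·u_0 = (-3, 1).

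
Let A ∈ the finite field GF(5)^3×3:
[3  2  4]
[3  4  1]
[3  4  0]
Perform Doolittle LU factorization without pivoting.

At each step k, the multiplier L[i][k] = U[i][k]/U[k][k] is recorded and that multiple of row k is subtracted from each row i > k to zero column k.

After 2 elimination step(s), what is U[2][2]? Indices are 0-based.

k=0: U[0][0]=3
  eliminate (1,0): mult=1, new row 1: (0, 2, 2); set L[1][0]=1
  eliminate (2,0): mult=1, new row 2: (0, 2, 1); set L[2][0]=1
k=1: U[1][1]=2
  eliminate (2,1): mult=1, new row 2: (0, 0, 4); set L[2][1]=1

U[2][2] = 4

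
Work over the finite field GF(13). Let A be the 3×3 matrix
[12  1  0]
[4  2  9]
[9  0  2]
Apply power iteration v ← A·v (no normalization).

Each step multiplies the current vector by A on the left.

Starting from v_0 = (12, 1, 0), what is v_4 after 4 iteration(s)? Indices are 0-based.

v_4 = (7, 6, 12)

v_0 = (12, 1, 0).
v_1 = A·v_0 = (2, 11, 4).
v_2 = A·v_1 = (9, 1, 0).
v_3 = A·v_2 = (5, 12, 3).
v_4 = A·v_3 = (7, 6, 12).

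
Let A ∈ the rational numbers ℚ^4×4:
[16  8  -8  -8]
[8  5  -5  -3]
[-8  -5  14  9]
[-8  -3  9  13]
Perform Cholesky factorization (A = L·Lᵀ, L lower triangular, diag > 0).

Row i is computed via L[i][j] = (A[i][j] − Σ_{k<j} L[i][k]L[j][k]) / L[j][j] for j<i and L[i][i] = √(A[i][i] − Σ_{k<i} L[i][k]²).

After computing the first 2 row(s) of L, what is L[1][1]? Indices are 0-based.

L[1][1] = 1

Step 1: L[0][0] = √(16) = 4.
  L[1][0] = (8) / L[0][0] = 2.
Step 2: L[1][1] = √(1) = 1.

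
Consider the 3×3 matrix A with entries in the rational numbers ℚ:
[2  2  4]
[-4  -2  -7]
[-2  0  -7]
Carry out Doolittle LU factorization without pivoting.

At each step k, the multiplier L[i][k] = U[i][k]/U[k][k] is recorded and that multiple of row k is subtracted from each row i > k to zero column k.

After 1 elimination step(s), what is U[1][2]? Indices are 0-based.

[col 0] pivot 2
  R1 -= -2*R0 → (0, 2, 1)  (L[1][0] := -2)
  R2 -= -1*R0 → (0, 2, -3)  (L[2][0] := -1)

U[1][2] = 1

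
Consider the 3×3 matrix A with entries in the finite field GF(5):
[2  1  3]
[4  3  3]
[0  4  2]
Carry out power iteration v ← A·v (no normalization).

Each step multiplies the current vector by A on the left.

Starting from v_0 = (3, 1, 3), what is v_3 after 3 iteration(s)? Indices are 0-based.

v_0 = (3, 1, 3).
v_1 = A·v_0 = (1, 4, 0).
v_2 = A·v_1 = (1, 1, 1).
v_3 = A·v_2 = (1, 0, 1).

v_3 = (1, 0, 1)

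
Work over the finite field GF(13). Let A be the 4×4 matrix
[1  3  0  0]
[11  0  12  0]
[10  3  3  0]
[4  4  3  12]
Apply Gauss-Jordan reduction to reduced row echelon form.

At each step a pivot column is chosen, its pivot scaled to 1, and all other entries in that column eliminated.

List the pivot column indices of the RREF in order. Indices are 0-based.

[1] R0 /= 1  ⇒  (1, 3, 0, 0)
     R1 -= 11·R0  ⇒  (0, 6, 12, 0)
     R2 -= 10·R0  ⇒  (0, 12, 3, 0)
     R3 -= 4·R0  ⇒  (0, 5, 3, 12)
[2] R1 /= 6  ⇒  (0, 1, 2, 0)
     R0 -= 3·R1  ⇒  (1, 0, 7, 0)
     R2 -= 12·R1  ⇒  (0, 0, 5, 0)
     R3 -= 5·R1  ⇒  (0, 0, 6, 12)
[3] R2 /= 5  ⇒  (0, 0, 1, 0)
     R0 -= 7·R2  ⇒  (1, 0, 0, 0)
     R1 -= 2·R2  ⇒  (0, 1, 0, 0)
     R3 -= 6·R2  ⇒  (0, 0, 0, 12)
[4] R3 /= 12  ⇒  (0, 0, 0, 1)

pivot columns: 0, 1, 2, 3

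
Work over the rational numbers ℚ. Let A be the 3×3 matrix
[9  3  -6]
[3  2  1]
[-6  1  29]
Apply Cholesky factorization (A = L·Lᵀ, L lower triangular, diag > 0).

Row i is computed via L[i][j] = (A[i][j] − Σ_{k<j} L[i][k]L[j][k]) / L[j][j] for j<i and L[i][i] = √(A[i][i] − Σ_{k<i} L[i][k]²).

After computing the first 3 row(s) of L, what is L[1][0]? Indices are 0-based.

Step 1: L[0][0] = √(9) = 3.
  L[1][0] = (3) / L[0][0] = 1.
Step 2: L[1][1] = √(1) = 1.
  L[2][0] = (-6) / L[0][0] = -2.
  L[2][1] = (3) / L[1][1] = 3.
Step 3: L[2][2] = √(16) = 4.

L[1][0] = 1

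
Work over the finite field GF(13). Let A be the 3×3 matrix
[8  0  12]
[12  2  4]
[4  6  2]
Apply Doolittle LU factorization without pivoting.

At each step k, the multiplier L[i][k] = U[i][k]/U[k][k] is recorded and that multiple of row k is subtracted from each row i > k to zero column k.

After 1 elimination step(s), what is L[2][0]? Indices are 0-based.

k=0: U[0][0]=8
  eliminate (1,0): mult=8, new row 1: (0, 2, 12); set L[1][0]=8
  eliminate (2,0): mult=7, new row 2: (0, 6, 9); set L[2][0]=7

L[2][0] = 7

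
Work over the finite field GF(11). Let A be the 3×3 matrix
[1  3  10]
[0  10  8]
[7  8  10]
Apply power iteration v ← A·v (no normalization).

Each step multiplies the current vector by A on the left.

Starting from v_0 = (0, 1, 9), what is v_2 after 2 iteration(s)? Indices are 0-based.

v_2 = (10, 9, 10)

v_0 = (0, 1, 9).
v_1 = A·v_0 = (5, 5, 10).
v_2 = A·v_1 = (10, 9, 10).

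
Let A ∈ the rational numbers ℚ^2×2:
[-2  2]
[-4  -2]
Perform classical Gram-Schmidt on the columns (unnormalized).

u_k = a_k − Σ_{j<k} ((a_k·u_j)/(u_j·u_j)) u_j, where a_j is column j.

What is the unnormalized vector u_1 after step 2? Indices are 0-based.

u_1 = (12/5, -6/5)

Step 1: u_0 = a_0 = (-2, -4).
Step 2: u_1 = a_1 − (1/5)·u_0 = (12/5, -6/5).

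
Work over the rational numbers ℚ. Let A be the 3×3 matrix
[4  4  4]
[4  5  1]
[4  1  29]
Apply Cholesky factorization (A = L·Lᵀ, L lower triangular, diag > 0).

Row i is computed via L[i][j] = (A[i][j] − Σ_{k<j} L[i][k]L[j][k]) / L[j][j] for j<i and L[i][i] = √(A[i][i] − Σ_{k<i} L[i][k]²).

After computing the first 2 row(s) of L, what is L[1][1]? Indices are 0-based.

Step 1: L[0][0] = √(4) = 2.
  L[1][0] = (4) / L[0][0] = 2.
Step 2: L[1][1] = √(1) = 1.

L[1][1] = 1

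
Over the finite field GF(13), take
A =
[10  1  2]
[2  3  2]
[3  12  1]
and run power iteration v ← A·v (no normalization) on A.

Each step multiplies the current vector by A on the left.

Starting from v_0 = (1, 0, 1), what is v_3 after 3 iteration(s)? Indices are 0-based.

v_0 = (1, 0, 1).
v_1 = A·v_0 = (12, 4, 4).
v_2 = A·v_1 = (2, 5, 10).
v_3 = A·v_2 = (6, 0, 11).

v_3 = (6, 0, 11)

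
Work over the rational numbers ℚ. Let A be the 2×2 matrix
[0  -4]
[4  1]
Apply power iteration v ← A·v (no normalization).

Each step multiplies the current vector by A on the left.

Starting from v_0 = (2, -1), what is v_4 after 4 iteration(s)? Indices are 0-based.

v_0 = (2, -1).
v_1 = A·v_0 = (4, 7).
v_2 = A·v_1 = (-28, 23).
v_3 = A·v_2 = (-92, -89).
v_4 = A·v_3 = (356, -457).

v_4 = (356, -457)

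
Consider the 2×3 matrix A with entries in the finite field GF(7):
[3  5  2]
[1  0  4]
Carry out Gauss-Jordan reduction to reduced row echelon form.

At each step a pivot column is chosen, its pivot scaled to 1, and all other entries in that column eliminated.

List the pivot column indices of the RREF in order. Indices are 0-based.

pivot columns: 0, 1

[1] R0 /= 3  ⇒  (1, 4, 3)
     R1 -= 1·R0  ⇒  (0, 3, 1)
[2] R1 /= 3  ⇒  (0, 1, 5)
     R0 -= 4·R1  ⇒  (1, 0, 4)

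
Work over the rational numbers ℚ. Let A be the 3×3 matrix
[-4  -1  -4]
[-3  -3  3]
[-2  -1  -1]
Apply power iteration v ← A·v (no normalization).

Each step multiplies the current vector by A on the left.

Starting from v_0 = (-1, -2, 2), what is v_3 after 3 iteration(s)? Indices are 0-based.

v_0 = (-1, -2, 2).
v_1 = A·v_0 = (-2, 15, 2).
v_2 = A·v_1 = (-15, -33, -13).
v_3 = A·v_2 = (145, 105, 76).

v_3 = (145, 105, 76)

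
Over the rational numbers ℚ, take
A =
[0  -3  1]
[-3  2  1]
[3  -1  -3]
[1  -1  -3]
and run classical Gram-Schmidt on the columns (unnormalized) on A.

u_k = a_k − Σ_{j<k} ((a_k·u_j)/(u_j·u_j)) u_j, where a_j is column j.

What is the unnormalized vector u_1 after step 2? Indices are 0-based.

u_1 = (-3, 8/19, 11/19, -9/19)

Step 1: u_0 = a_0 = (0, -3, 3, 1).
Step 2: u_1 = a_1 − (-10/19)·u_0 = (-3, 8/19, 11/19, -9/19).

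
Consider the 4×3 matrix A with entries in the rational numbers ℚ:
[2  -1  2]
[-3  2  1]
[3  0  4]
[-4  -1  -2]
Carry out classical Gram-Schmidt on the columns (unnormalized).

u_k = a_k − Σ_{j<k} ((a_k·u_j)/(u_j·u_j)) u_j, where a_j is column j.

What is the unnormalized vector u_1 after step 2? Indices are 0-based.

u_1 = (-15/19, 32/19, 6/19, -27/19)

Step 1: u_0 = a_0 = (2, -3, 3, -4).
Step 2: u_1 = a_1 − (-2/19)·u_0 = (-15/19, 32/19, 6/19, -27/19).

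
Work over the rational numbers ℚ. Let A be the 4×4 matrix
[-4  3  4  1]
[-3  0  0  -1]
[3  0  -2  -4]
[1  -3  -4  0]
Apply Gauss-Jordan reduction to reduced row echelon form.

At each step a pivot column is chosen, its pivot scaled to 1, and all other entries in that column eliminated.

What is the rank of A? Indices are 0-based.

rank = 4

step 1: normalize row 0 (÷-4) = (1, -3/4, -1, -1/4)
  row 1: subtract -3×row0 = (0, -9/4, -3, -7/4)
  row 2: subtract 3×row0 = (0, 9/4, 1, -13/4)
  row 3: subtract 1×row0 = (0, -9/4, -3, 1/4)
step 2: normalize row 1 (÷-9/4) = (0, 1, 4/3, 7/9)
  row 0: subtract -3/4×row1 = (1, 0, 0, 1/3)
  row 2: subtract 9/4×row1 = (0, 0, -2, -5)
  row 3: subtract -9/4×row1 = (0, 0, 0, 2)
step 3: normalize row 2 (÷-2) = (0, 0, 1, 5/2)
  row 1: subtract 4/3×row2 = (0, 1, 0, -23/9)
step 4: normalize row 3 (÷2) = (0, 0, 0, 1)
  row 0: subtract 1/3×row3 = (1, 0, 0, 0)
  row 1: subtract -23/9×row3 = (0, 1, 0, 0)
  row 2: subtract 5/2×row3 = (0, 0, 1, 0)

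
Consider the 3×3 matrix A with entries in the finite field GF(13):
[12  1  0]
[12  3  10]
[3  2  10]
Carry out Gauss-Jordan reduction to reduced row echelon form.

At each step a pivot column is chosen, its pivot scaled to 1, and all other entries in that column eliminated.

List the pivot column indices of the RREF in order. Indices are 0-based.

[1] R0 /= 12  ⇒  (1, 12, 0)
     R1 -= 12·R0  ⇒  (0, 2, 10)
     R2 -= 3·R0  ⇒  (0, 5, 10)
[2] R1 /= 2  ⇒  (0, 1, 5)
     R0 -= 12·R1  ⇒  (1, 0, 5)
     R2 -= 5·R1  ⇒  (0, 0, 11)
[3] R2 /= 11  ⇒  (0, 0, 1)
     R0 -= 5·R2  ⇒  (1, 0, 0)
     R1 -= 5·R2  ⇒  (0, 1, 0)

pivot columns: 0, 1, 2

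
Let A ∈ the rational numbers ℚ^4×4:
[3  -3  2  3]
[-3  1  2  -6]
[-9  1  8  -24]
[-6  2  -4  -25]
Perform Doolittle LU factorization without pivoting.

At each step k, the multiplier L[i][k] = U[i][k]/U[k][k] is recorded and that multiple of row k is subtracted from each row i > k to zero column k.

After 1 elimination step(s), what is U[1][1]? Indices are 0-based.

U[1][1] = -2

k=0: U[0][0]=3
  eliminate (1,0): mult=-1, new row 1: (0, -2, 4, -3); set L[1][0]=-1
  eliminate (2,0): mult=-3, new row 2: (0, -8, 14, -15); set L[2][0]=-3
  eliminate (3,0): mult=-2, new row 3: (0, -4, 0, -19); set L[3][0]=-2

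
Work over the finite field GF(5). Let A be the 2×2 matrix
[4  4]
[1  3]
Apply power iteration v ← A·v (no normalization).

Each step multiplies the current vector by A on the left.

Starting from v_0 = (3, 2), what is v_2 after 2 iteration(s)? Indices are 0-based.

v_0 = (3, 2).
v_1 = A·v_0 = (0, 4).
v_2 = A·v_1 = (1, 2).

v_2 = (1, 2)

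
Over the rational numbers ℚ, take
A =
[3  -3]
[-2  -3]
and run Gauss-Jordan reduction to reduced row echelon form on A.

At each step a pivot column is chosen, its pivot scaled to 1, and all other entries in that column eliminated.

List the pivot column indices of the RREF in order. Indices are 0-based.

pivot columns: 0, 1

[1] R0 /= 3  ⇒  (1, -1)
     R1 -= -2·R0  ⇒  (0, -5)
[2] R1 /= -5  ⇒  (0, 1)
     R0 -= -1·R1  ⇒  (1, 0)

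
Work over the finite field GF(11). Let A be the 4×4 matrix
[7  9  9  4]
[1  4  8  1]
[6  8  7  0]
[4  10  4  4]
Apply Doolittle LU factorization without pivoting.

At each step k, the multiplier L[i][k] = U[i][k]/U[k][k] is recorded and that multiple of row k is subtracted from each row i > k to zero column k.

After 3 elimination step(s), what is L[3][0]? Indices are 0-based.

L[3][0] = 10

[col 0] pivot 7
  R1 -= 8*R0 → (0, 9, 2, 2)  (L[1][0] := 8)
  R2 -= 4*R0 → (0, 5, 4, 6)  (L[2][0] := 4)
  R3 -= 10*R0 → (0, 8, 2, 8)  (L[3][0] := 10)
[col 1] pivot 9
  R2 -= 3*R1 → (0, 0, 9, 0)  (L[2][1] := 3)
  R3 -= 7*R1 → (0, 0, 10, 5)  (L[3][1] := 7)
[col 2] pivot 9
  R3 -= 6*R2 → (0, 0, 0, 5)  (L[3][2] := 6)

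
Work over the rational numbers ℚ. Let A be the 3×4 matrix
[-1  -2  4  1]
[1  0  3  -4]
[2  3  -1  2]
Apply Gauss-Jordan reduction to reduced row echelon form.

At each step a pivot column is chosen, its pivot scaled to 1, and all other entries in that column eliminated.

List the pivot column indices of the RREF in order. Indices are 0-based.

[1] R0 /= -1  ⇒  (1, 2, -4, -1)
     R1 -= 1·R0  ⇒  (0, -2, 7, -3)
     R2 -= 2·R0  ⇒  (0, -1, 7, 4)
[2] R1 /= -2  ⇒  (0, 1, -7/2, 3/2)
     R0 -= 2·R1  ⇒  (1, 0, 3, -4)
     R2 -= -1·R1  ⇒  (0, 0, 7/2, 11/2)
[3] R2 /= 7/2  ⇒  (0, 0, 1, 11/7)
     R0 -= 3·R2  ⇒  (1, 0, 0, -61/7)
     R1 -= -7/2·R2  ⇒  (0, 1, 0, 7)

pivot columns: 0, 1, 2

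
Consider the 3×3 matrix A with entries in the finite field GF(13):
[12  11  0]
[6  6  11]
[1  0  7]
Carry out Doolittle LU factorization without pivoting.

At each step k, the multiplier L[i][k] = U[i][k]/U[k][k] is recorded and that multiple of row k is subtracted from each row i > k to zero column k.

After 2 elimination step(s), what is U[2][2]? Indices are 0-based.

U[2][2] = 12

[col 0] pivot 12
  R1 -= 7*R0 → (0, 7, 11)  (L[1][0] := 7)
  R2 -= 12*R0 → (0, 11, 7)  (L[2][0] := 12)
[col 1] pivot 7
  R2 -= 9*R1 → (0, 0, 12)  (L[2][1] := 9)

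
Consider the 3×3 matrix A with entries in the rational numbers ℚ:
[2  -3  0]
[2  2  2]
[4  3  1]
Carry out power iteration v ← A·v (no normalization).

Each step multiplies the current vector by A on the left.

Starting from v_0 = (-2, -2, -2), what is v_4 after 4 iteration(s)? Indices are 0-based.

v_0 = (-2, -2, -2).
v_1 = A·v_0 = (2, -12, -16).
v_2 = A·v_1 = (40, -52, -44).
v_3 = A·v_2 = (236, -112, -40).
v_4 = A·v_3 = (808, 168, 568).

v_4 = (808, 168, 568)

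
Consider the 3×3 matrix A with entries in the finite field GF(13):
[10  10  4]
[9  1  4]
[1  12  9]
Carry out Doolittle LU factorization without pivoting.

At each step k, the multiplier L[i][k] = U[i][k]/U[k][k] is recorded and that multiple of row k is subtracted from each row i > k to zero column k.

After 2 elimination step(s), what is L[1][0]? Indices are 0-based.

Step 1: pivot at (0,0) is 10.
  row1 ← row1 − (10)·row0  ⇒  L[1][0]=10, U row1=(0, 5, 3)
  row2 ← row2 − (4)·row0  ⇒  L[2][0]=4, U row2=(0, 11, 6)
Step 2: pivot at (1,1) is 5.
  row2 ← row2 − (10)·row1  ⇒  L[2][1]=10, U row2=(0, 0, 2)

L[1][0] = 10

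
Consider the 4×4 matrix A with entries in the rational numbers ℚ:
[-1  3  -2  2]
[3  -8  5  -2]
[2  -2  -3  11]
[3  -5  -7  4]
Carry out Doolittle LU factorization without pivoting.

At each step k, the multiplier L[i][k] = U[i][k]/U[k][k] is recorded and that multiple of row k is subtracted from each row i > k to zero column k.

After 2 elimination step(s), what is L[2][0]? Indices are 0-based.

L[2][0] = -2

[col 0] pivot -1
  R1 -= -3*R0 → (0, 1, -1, 4)  (L[1][0] := -3)
  R2 -= -2*R0 → (0, 4, -7, 15)  (L[2][0] := -2)
  R3 -= -3*R0 → (0, 4, -13, 10)  (L[3][0] := -3)
[col 1] pivot 1
  R2 -= 4*R1 → (0, 0, -3, -1)  (L[2][1] := 4)
  R3 -= 4*R1 → (0, 0, -9, -6)  (L[3][1] := 4)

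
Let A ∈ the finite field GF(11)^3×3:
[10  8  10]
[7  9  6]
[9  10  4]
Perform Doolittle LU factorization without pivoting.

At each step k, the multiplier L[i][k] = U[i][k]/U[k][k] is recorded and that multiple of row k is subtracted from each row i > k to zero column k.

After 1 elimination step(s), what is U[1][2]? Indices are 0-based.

[col 0] pivot 10
  R1 -= 4*R0 → (0, 10, 10)  (L[1][0] := 4)
  R2 -= 2*R0 → (0, 5, 6)  (L[2][0] := 2)

U[1][2] = 10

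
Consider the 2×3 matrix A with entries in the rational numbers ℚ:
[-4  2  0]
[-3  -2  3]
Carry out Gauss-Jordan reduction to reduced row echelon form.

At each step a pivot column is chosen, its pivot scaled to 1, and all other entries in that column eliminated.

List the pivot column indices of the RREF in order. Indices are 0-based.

pivot(0,0)=-4: scale R0 → (1, -1/2, 0)
  clear (1,0): R1 −= (-3)R0 → (0, -7/2, 3)
pivot(1,1)=-7/2: scale R1 → (0, 1, -6/7)
  clear (0,1): R0 −= (-1/2)R1 → (1, 0, -3/7)

pivot columns: 0, 1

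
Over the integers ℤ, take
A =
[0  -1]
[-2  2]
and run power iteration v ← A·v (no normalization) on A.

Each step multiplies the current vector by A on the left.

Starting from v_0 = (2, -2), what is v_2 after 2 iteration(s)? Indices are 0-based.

v_2 = (8, -20)

v_0 = (2, -2).
v_1 = A·v_0 = (2, -8).
v_2 = A·v_1 = (8, -20).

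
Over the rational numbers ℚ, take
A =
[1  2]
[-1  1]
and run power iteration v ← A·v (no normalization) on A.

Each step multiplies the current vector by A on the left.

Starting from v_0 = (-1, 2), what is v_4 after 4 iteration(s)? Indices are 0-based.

v_4 = (-9, -18)

v_0 = (-1, 2).
v_1 = A·v_0 = (3, 3).
v_2 = A·v_1 = (9, 0).
v_3 = A·v_2 = (9, -9).
v_4 = A·v_3 = (-9, -18).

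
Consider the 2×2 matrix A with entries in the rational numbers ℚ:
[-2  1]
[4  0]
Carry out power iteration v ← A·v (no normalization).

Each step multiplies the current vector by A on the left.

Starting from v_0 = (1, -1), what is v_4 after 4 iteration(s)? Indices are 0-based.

v_4 = (104, -128)

v_0 = (1, -1).
v_1 = A·v_0 = (-3, 4).
v_2 = A·v_1 = (10, -12).
v_3 = A·v_2 = (-32, 40).
v_4 = A·v_3 = (104, -128).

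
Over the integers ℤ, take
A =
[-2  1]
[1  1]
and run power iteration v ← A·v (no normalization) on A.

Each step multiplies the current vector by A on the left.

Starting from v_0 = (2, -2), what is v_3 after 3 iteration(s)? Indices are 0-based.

v_3 = (-30, 6)

v_0 = (2, -2).
v_1 = A·v_0 = (-6, 0).
v_2 = A·v_1 = (12, -6).
v_3 = A·v_2 = (-30, 6).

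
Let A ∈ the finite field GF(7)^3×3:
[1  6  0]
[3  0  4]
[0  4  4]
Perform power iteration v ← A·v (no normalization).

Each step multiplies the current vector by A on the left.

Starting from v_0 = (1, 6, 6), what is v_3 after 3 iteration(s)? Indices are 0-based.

v_0 = (1, 6, 6).
v_1 = A·v_0 = (2, 6, 6).
v_2 = A·v_1 = (3, 2, 6).
v_3 = A·v_2 = (1, 5, 4).

v_3 = (1, 5, 4)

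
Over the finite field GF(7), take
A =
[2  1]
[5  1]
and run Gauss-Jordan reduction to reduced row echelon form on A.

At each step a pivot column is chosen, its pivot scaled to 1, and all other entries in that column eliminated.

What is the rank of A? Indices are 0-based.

rank = 2

[1] R0 /= 2  ⇒  (1, 4)
     R1 -= 5·R0  ⇒  (0, 2)
[2] R1 /= 2  ⇒  (0, 1)
     R0 -= 4·R1  ⇒  (1, 0)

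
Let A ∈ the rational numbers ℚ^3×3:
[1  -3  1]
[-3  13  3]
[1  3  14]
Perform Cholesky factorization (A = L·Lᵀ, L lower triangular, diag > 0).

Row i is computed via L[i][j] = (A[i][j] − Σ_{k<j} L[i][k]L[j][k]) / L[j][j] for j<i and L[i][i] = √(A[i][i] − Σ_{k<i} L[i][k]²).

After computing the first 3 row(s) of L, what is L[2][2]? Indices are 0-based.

Step 1: L[0][0] = √(1) = 1.
  L[1][0] = (-3) / L[0][0] = -3.
Step 2: L[1][1] = √(4) = 2.
  L[2][0] = (1) / L[0][0] = 1.
  L[2][1] = (6) / L[1][1] = 3.
Step 3: L[2][2] = √(4) = 2.

L[2][2] = 2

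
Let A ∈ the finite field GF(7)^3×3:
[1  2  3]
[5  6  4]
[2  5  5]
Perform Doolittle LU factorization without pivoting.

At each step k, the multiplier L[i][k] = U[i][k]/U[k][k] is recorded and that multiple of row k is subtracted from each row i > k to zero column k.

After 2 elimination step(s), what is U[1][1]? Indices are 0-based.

U[1][1] = 3

Step 1: pivot at (0,0) is 1.
  row1 ← row1 − (5)·row0  ⇒  L[1][0]=5, U row1=(0, 3, 3)
  row2 ← row2 − (2)·row0  ⇒  L[2][0]=2, U row2=(0, 1, 6)
Step 2: pivot at (1,1) is 3.
  row2 ← row2 − (5)·row1  ⇒  L[2][1]=5, U row2=(0, 0, 5)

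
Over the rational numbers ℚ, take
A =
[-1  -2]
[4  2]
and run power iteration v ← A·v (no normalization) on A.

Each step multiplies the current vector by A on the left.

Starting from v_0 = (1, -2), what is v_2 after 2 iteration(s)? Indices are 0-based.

v_0 = (1, -2).
v_1 = A·v_0 = (3, 0).
v_2 = A·v_1 = (-3, 12).

v_2 = (-3, 12)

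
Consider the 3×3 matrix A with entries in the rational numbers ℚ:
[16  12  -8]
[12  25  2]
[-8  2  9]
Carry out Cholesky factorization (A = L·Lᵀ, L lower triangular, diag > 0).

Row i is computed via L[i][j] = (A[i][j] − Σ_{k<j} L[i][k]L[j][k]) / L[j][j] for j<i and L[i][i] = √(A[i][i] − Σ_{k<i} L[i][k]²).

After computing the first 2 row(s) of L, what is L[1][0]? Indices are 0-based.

Step 1: L[0][0] = √(16) = 4.
  L[1][0] = (12) / L[0][0] = 3.
Step 2: L[1][1] = √(16) = 4.

L[1][0] = 3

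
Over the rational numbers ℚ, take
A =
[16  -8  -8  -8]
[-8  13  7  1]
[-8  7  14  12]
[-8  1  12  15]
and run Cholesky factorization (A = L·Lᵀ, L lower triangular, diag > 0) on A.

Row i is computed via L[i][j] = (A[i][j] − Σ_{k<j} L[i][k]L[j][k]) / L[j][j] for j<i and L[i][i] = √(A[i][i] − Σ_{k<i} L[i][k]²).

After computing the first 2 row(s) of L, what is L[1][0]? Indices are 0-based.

Step 1: L[0][0] = √(16) = 4.
  L[1][0] = (-8) / L[0][0] = -2.
Step 2: L[1][1] = √(9) = 3.

L[1][0] = -2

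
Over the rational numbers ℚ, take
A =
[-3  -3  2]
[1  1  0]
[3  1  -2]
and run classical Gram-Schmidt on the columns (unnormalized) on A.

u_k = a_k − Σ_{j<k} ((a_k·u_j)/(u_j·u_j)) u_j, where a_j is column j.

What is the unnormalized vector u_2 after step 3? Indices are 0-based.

u_2 = (1/5, 3/5, 0)

Step 1: u_0 = a_0 = (-3, 1, 3).
Step 2: u_1 = a_1 − (13/19)·u_0 = (-18/19, 6/19, -20/19).
Step 3: u_2 = a_2 − (-12/19)·u_0 − (1/10)·u_1 = (1/5, 3/5, 0).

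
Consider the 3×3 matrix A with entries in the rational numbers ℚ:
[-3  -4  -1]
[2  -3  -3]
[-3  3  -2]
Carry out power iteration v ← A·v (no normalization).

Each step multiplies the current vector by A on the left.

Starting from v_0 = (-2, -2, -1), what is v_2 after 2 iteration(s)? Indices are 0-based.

v_2 = (-67, 9, -34)

v_0 = (-2, -2, -1).
v_1 = A·v_0 = (15, 5, 2).
v_2 = A·v_1 = (-67, 9, -34).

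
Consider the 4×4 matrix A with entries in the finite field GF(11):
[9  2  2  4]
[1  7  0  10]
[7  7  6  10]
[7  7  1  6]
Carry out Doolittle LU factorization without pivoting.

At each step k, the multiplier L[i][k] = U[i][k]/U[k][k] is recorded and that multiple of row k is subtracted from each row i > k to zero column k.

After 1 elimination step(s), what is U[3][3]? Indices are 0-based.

[col 0] pivot 9
  R1 -= 5*R0 → (0, 8, 1, 1)  (L[1][0] := 5)
  R2 -= 2*R0 → (0, 3, 2, 2)  (L[2][0] := 2)
  R3 -= 2*R0 → (0, 3, 8, 9)  (L[3][0] := 2)

U[3][3] = 9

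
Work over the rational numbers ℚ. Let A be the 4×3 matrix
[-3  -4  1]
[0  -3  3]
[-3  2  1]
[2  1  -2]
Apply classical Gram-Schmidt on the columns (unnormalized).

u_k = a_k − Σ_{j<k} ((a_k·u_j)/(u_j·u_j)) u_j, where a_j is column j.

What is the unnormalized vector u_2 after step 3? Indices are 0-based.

u_2 = (-204/149, 585/298, 105/149, -297/298)

Step 1: u_0 = a_0 = (-3, 0, -3, 2).
Step 2: u_1 = a_1 − (4/11)·u_0 = (-32/11, -3, 34/11, 3/11).
Step 3: u_2 = a_2 − (-5/11)·u_0 − (-103/298)·u_1 = (-204/149, 585/298, 105/149, -297/298).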